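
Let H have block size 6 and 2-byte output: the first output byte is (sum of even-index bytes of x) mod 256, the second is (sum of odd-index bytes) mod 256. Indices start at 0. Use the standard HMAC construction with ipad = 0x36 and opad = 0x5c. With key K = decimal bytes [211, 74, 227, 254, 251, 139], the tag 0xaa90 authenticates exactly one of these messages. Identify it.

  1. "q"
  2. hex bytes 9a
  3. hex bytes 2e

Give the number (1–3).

Key decimal bytes [211, 74, 227, 254, 251, 139] = d3 4a e3 fe fb 8b is exactly B = 6 bytes: K' = d3 4a e3 fe fb 8b.
K' ⊕ ipad = e5 7c d5 c8 cd bd; K' ⊕ opad = 8f 16 bf a2 a7 d7.
m1: inner = H(e5 7c d5 c8 cd bd 71) = f8 01; tag = H(8f 16 bf a2 a7 d7 f8 01) = ed90
m2: inner = H(e5 7c d5 c8 cd bd 9a) = 21 01; tag = H(8f 16 bf a2 a7 d7 21 01) = 1690
m3: inner = H(e5 7c d5 c8 cd bd 2e) = b5 01; tag = H(8f 16 bf a2 a7 d7 b5 01) = aa90 ← matches

3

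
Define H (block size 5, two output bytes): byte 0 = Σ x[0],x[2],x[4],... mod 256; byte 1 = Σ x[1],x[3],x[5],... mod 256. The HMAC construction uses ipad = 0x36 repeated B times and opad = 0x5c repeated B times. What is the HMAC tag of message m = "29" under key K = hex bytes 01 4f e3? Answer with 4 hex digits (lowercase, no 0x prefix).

59ea

Key hex bytes 01 4f e3 is 3 bytes ≤ B = 5; zero-pad to 5 bytes: K' = 01 4f e3 00 00.
K' ⊕ ipad = 37 79 d5 36 36.  K' ⊕ opad = 5d 13 bf 5c 5c.
Inner input = (K'⊕ipad) ∥ m = 37 79 d5 36 36 ∥ 32 39.
Inner hash: even-index sum = 379 mod 256 = 123; odd-index sum = 225 mod 256 = 225 → 7b e1.
Outer input = (K'⊕opad) ∥ inner = 5d 13 bf 5c 5c ∥ 7b e1.
Outer hash (tag): even-index sum = 601 mod 256 = 89; odd-index sum = 234 mod 256 = 234 → 59 ea.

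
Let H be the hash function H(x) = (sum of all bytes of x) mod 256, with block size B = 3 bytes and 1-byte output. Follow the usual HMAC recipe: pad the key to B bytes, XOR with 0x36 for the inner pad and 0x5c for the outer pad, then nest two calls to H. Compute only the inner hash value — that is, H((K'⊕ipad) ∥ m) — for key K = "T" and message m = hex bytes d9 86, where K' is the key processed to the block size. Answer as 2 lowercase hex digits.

2d

Key "T" = 54 is 1 byte ≤ B = 3; zero-pad to 3 bytes: K' = 54 00 00.
K' ⊕ ipad = 62 36 36.
Inner input = 62 36 36 ∥ d9 86.
Inner hash: sum = 98+54+54+217+134 = 557; mod 256 = 45 → 2d.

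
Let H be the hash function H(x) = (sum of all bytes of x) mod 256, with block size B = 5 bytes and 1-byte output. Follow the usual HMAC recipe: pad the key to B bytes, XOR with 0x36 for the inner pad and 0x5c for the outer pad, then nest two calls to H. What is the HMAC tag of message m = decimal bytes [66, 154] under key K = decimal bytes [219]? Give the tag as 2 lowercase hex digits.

98

Key decimal bytes [219] = db is 1 byte ≤ B = 5; zero-pad to 5 bytes: K' = db 00 00 00 00.
K' ⊕ ipad = ed 36 36 36 36.  K' ⊕ opad = 87 5c 5c 5c 5c.
Inner input = (K'⊕ipad) ∥ m = ed 36 36 36 36 ∥ 42 9a.
Inner hash: sum = 237+54+54+54+54+66+154 = 673; mod 256 = 161 → a1.
Outer input = (K'⊕opad) ∥ inner = 87 5c 5c 5c 5c ∥ a1.
Outer hash (tag): sum = 135+92+92+92+92+161 = 664; mod 256 = 152 → 98.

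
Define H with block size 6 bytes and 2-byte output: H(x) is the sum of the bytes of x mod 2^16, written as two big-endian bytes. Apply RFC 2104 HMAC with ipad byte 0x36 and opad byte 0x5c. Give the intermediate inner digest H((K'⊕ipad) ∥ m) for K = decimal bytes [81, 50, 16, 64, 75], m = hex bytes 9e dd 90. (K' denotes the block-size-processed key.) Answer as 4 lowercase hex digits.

03c5

Key decimal bytes [81, 50, 16, 64, 75] = 51 32 10 40 4b is 5 bytes ≤ B = 6; zero-pad to 6 bytes: K' = 51 32 10 40 4b 00.
K' ⊕ ipad = 67 04 26 76 7d 36.
Inner input = 67 04 26 76 7d 36 ∥ 9e dd 90.
Inner hash: sum = 103+4+38+118+125+54+158+221+144 = 965 → 03 c5.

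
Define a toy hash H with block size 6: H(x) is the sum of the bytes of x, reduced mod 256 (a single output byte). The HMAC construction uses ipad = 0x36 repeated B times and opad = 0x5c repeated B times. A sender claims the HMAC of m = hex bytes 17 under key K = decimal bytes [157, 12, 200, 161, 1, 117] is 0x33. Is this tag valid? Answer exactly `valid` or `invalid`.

valid

Key decimal bytes [157, 12, 200, 161, 1, 117] = 9d 0c c8 a1 01 75 is exactly B = 6 bytes: K' = 9d 0c c8 a1 01 75.
K' ⊕ ipad = ab 3a fe 97 37 43; K' ⊕ opad = c1 50 94 fd 5d 29.
Inner hash: sum = 171+58+254+151+55+67+23 = 779; mod 256 = 11 → 0b.
Outer hash (recomputed tag): sum = 193+80+148+253+93+41+11 = 819; mod 256 = 51 → 33.
Recomputed tag = 33; claimed = 33 → match.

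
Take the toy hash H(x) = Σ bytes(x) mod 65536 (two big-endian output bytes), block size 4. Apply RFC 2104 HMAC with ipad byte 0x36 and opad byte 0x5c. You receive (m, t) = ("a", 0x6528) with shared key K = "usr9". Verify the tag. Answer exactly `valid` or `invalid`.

invalid

Key "usr9" = 75 73 72 39 is exactly B = 4 bytes: K' = 75 73 72 39.
K' ⊕ ipad = 43 45 44 0f; K' ⊕ opad = 29 2f 2e 65.
Inner hash: sum = 67+69+68+15+97 = 316 → 01 3c.
Outer hash (recomputed tag): sum = 41+47+46+101+1+60 = 296 → 01 28.
Recomputed tag = 0128; claimed = 6528 → mismatch.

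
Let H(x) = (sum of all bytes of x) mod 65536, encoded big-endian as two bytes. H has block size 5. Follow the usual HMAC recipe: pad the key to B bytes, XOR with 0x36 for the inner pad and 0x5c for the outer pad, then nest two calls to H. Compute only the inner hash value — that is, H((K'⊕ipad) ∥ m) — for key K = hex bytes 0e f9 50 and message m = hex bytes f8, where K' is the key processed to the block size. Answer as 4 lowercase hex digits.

Key hex bytes 0e f9 50 is 3 bytes ≤ B = 5; zero-pad to 5 bytes: K' = 0e f9 50 00 00.
K' ⊕ ipad = 38 cf 66 36 36.
Inner input = 38 cf 66 36 36 ∥ f8.
Inner hash: sum = 56+207+102+54+54+248 = 721 → 02 d1.

02d1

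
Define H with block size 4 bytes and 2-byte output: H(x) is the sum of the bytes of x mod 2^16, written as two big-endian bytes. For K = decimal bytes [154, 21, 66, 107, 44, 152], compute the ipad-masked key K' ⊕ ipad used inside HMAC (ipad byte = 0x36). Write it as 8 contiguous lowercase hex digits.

Key decimal bytes [154, 21, 66, 107, 44, 152] = 9a 15 42 6b 2c 98 is 6 bytes > B = 4, so hash it first: H(key) = 02 20, then zero-pad to 4 bytes: K' = 02 20 00 00.
XOR each byte with 0x36: 02⊕36=34, 20⊕36=16, 00⊕36=36, 00⊕36=36.

34163636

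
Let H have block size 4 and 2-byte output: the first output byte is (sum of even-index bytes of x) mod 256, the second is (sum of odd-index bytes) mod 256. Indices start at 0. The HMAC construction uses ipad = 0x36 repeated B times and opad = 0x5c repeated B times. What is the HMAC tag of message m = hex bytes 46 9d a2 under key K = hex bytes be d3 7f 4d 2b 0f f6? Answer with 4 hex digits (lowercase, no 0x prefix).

Key hex bytes be d3 7f 4d 2b 0f f6 is 7 bytes > B = 4, so hash it first: H(key) = 5e 2f, then zero-pad to 4 bytes: K' = 5e 2f 00 00.
K' ⊕ ipad = 68 19 36 36.  K' ⊕ opad = 02 73 5c 5c.
Inner input = (K'⊕ipad) ∥ m = 68 19 36 36 ∥ 46 9d a2.
Inner hash: even-index sum = 390 mod 256 = 134; odd-index sum = 236 mod 256 = 236 → 86 ec.
Outer input = (K'⊕opad) ∥ inner = 02 73 5c 5c ∥ 86 ec.
Outer hash (tag): even-index sum = 228 mod 256 = 228; odd-index sum = 443 mod 256 = 187 → e4 bb.

e4bb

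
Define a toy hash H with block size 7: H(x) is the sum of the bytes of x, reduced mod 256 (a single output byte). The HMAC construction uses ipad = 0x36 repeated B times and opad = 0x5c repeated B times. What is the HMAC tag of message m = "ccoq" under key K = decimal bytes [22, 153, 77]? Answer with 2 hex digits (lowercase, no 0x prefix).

58

Key decimal bytes [22, 153, 77] = 16 99 4d is 3 bytes ≤ B = 7; zero-pad to 7 bytes: K' = 16 99 4d 00 00 00 00.
K' ⊕ ipad = 20 af 7b 36 36 36 36.  K' ⊕ opad = 4a c5 11 5c 5c 5c 5c.
Inner input = (K'⊕ipad) ∥ m = 20 af 7b 36 36 36 36 ∥ 63 63 6f 71.
Inner hash: sum = 32+175+123+54+54+54+54+99+99+111+113 = 968; mod 256 = 200 → c8.
Outer input = (K'⊕opad) ∥ inner = 4a c5 11 5c 5c 5c 5c ∥ c8.
Outer hash (tag): sum = 74+197+17+92+92+92+92+200 = 856; mod 256 = 88 → 58.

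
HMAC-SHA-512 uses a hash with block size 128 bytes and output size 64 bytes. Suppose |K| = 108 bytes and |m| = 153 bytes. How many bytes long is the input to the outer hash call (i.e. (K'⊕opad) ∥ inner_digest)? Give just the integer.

192

Key is 108 ≤ 128 bytes, zero-padded: |K'| = 128.
Outer input = (K'⊕opad) ∥ H(inner) → 128 + 64 = 192 bytes.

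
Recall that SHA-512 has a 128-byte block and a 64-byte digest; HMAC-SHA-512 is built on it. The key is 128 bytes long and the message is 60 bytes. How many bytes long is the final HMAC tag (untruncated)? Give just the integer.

The tag is one SHA-512 digest: 64 bytes.

64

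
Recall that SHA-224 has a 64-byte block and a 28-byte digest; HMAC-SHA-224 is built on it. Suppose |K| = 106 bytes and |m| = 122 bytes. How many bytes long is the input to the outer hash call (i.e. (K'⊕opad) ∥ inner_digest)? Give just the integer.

92

Key is 106 > 64 bytes, so it is hashed to 28 bytes then zero-padded to 64: |K'| = 64.
Outer input = (K'⊕opad) ∥ H(inner) → 64 + 28 = 92 bytes.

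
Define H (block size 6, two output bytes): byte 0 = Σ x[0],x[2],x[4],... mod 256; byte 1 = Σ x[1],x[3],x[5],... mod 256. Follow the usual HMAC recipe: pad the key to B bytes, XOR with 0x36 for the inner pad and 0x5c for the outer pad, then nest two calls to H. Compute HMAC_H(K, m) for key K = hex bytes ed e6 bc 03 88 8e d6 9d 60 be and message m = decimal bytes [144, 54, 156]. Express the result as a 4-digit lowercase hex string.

dccc

Key hex bytes ed e6 bc 03 88 8e d6 9d 60 be is 10 bytes > B = 6, so hash it first: H(key) = 67 d2, then zero-pad to 6 bytes: K' = 67 d2 00 00 00 00.
K' ⊕ ipad = 51 e4 36 36 36 36.  K' ⊕ opad = 3b 8e 5c 5c 5c 5c.
Inner input = (K'⊕ipad) ∥ m = 51 e4 36 36 36 36 ∥ 90 36 9c.
Inner hash: even-index sum = 489 mod 256 = 233; odd-index sum = 390 mod 256 = 134 → e9 86.
Outer input = (K'⊕opad) ∥ inner = 3b 8e 5c 5c 5c 5c ∥ e9 86.
Outer hash (tag): even-index sum = 476 mod 256 = 220; odd-index sum = 460 mod 256 = 204 → dc cc.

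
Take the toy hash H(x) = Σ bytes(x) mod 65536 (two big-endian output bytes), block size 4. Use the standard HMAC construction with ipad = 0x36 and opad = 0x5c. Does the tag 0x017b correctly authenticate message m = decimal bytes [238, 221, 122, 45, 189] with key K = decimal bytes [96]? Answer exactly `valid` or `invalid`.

Key decimal bytes [96] = 60 is 1 byte ≤ B = 4; zero-pad to 4 bytes: K' = 60 00 00 00.
K' ⊕ ipad = 56 36 36 36; K' ⊕ opad = 3c 5c 5c 5c.
Inner hash: sum = 86+54+54+54+238+221+122+45+189 = 1063 → 04 27.
Outer hash (recomputed tag): sum = 60+92+92+92+4+39 = 379 → 01 7b.
Recomputed tag = 017b; claimed = 017b → match.

valid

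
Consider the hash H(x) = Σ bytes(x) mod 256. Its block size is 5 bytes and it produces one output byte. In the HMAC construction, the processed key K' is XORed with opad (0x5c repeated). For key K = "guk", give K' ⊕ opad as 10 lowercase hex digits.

3b29375c5c

Key "guk" = 67 75 6b is 3 bytes ≤ B = 5; zero-pad to 5 bytes: K' = 67 75 6b 00 00.
XOR each byte with 0x5c: 67⊕5c=3b, 75⊕5c=29, 6b⊕5c=37, 00⊕5c=5c, 00⊕5c=5c.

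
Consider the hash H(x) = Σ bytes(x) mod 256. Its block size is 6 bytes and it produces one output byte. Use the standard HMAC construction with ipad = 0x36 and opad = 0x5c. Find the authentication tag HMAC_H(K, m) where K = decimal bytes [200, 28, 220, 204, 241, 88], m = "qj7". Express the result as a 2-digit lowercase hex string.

e8

Key decimal bytes [200, 28, 220, 204, 241, 88] = c8 1c dc cc f1 58 is exactly B = 6 bytes: K' = c8 1c dc cc f1 58.
K' ⊕ ipad = fe 2a ea fa c7 6e.  K' ⊕ opad = 94 40 80 90 ad 04.
Inner input = (K'⊕ipad) ∥ m = fe 2a ea fa c7 6e ∥ 71 6a 37.
Inner hash: sum = 254+42+234+250+199+110+113+106+55 = 1363; mod 256 = 83 → 53.
Outer input = (K'⊕opad) ∥ inner = 94 40 80 90 ad 04 ∥ 53.
Outer hash (tag): sum = 148+64+128+144+173+4+83 = 744; mod 256 = 232 → e8.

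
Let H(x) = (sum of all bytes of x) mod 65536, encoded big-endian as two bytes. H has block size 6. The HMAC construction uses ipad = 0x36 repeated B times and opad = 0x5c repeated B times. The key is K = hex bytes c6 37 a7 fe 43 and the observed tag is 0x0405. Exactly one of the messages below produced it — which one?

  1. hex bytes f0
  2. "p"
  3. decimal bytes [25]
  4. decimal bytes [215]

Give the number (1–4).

Key hex bytes c6 37 a7 fe 43 is 5 bytes ≤ B = 6; zero-pad to 6 bytes: K' = c6 37 a7 fe 43 00.
K' ⊕ ipad = f0 01 91 c8 75 36; K' ⊕ opad = 9a 6b fb a2 1f 5c.
m1: inner = H(f0 01 91 c8 75 36 f0) = 03 e5; tag = H(9a 6b fb a2 1f 5c 03 e5) = 0405 ← matches
m2: inner = H(f0 01 91 c8 75 36 70) = 03 65; tag = H(9a 6b fb a2 1f 5c 03 65) = 0385
m3: inner = H(f0 01 91 c8 75 36 19) = 03 0e; tag = H(9a 6b fb a2 1f 5c 03 0e) = 032e
m4: inner = H(f0 01 91 c8 75 36 d7) = 03 cc; tag = H(9a 6b fb a2 1f 5c 03 cc) = 03ec

1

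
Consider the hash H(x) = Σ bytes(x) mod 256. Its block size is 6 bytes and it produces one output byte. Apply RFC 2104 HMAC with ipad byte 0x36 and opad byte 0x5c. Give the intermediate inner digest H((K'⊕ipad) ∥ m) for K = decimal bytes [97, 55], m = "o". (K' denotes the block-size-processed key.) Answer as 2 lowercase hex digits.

Key decimal bytes [97, 55] = 61 37 is 2 bytes ≤ B = 6; zero-pad to 6 bytes: K' = 61 37 00 00 00 00.
K' ⊕ ipad = 57 01 36 36 36 36.
Inner input = 57 01 36 36 36 36 ∥ 6f.
Inner hash: sum = 87+1+54+54+54+54+111 = 415; mod 256 = 159 → 9f.

9f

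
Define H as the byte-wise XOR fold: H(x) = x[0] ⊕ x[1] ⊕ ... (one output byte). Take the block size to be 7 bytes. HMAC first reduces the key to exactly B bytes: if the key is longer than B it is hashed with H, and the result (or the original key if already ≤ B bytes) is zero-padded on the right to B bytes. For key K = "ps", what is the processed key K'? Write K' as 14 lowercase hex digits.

70730000000000

Key "ps" = 70 73 is 2 bytes ≤ B = 7; zero-pad to 7 bytes: K' = 70 73 00 00 00 00 00.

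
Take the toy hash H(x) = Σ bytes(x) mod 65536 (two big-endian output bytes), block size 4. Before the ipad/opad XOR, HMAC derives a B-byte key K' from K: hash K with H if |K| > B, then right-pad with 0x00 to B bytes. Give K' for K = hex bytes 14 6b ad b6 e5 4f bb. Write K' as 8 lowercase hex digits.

03d10000

|K| = 7 > B = 4, so first hash the key.
H(K): sum = 20+107+173+182+229+79+187 = 977 → 03 d1.
Zero-pad H(K) = 03 d1 to 4 bytes: K' = 03 d1 00 00.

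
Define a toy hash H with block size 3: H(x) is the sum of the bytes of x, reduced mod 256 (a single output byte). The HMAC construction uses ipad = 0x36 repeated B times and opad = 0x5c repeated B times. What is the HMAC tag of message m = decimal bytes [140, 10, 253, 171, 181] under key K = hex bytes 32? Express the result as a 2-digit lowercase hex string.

Key hex bytes 32 is 1 byte ≤ B = 3; zero-pad to 3 bytes: K' = 32 00 00.
K' ⊕ ipad = 04 36 36.  K' ⊕ opad = 6e 5c 5c.
Inner input = (K'⊕ipad) ∥ m = 04 36 36 ∥ 8c 0a fd ab b5.
Inner hash: sum = 4+54+54+140+10+253+171+181 = 867; mod 256 = 99 → 63.
Outer input = (K'⊕opad) ∥ inner = 6e 5c 5c ∥ 63.
Outer hash (tag): sum = 110+92+92+99 = 393; mod 256 = 137 → 89.

89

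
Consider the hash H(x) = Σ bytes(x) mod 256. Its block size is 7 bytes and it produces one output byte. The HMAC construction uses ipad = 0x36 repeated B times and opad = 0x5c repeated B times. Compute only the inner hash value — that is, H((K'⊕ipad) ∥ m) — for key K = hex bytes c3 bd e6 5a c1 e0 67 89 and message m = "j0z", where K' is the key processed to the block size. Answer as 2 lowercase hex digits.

Key hex bytes c3 bd e6 5a c1 e0 67 89 is 8 bytes > B = 7, so hash it first: H(key) = 51, then zero-pad to 7 bytes: K' = 51 00 00 00 00 00 00.
K' ⊕ ipad = 67 36 36 36 36 36 36.
Inner input = 67 36 36 36 36 36 36 ∥ 6a 30 7a.
Inner hash: sum = 103+54+54+54+54+54+54+106+48+122 = 703; mod 256 = 191 → bf.

bf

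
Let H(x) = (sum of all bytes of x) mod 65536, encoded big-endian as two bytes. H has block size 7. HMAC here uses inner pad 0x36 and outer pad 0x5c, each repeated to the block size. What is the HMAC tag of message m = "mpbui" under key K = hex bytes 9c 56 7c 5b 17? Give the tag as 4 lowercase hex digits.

Key hex bytes 9c 56 7c 5b 17 is 5 bytes ≤ B = 7; zero-pad to 7 bytes: K' = 9c 56 7c 5b 17 00 00.
K' ⊕ ipad = aa 60 4a 6d 21 36 36.  K' ⊕ opad = c0 0a 20 07 4b 5c 5c.
Inner input = (K'⊕ipad) ∥ m = aa 60 4a 6d 21 36 36 ∥ 6d 70 62 75 69.
Inner hash: sum = 170+96+74+109+33+54+54+109+112+98+117+105 = 1131 → 04 6b.
Outer input = (K'⊕opad) ∥ inner = c0 0a 20 07 4b 5c 5c ∥ 04 6b.
Outer hash (tag): sum = 192+10+32+7+75+92+92+4+107 = 611 → 02 63.

0263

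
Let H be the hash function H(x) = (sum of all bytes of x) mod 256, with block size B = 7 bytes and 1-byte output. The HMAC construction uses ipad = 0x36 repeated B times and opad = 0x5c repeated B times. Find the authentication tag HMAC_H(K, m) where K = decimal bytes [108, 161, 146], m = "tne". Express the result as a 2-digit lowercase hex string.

Key decimal bytes [108, 161, 146] = 6c a1 92 is 3 bytes ≤ B = 7; zero-pad to 7 bytes: K' = 6c a1 92 00 00 00 00.
K' ⊕ ipad = 5a 97 a4 36 36 36 36.  K' ⊕ opad = 30 fd ce 5c 5c 5c 5c.
Inner input = (K'⊕ipad) ∥ m = 5a 97 a4 36 36 36 36 ∥ 74 6e 65.
Inner hash: sum = 90+151+164+54+54+54+54+116+110+101 = 948; mod 256 = 180 → b4.
Outer input = (K'⊕opad) ∥ inner = 30 fd ce 5c 5c 5c 5c ∥ b4.
Outer hash (tag): sum = 48+253+206+92+92+92+92+180 = 1055; mod 256 = 31 → 1f.

1f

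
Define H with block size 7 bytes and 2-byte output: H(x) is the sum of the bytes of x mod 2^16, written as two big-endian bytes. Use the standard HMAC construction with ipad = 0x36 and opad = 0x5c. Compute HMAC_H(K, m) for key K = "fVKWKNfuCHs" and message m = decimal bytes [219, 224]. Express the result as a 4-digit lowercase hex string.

039e

Key "fVKWKNfuCHs" = 66 56 4b 57 4b 4e 66 75 43 48 73 is 11 bytes > B = 7, so hash it first: H(key) = 03 d0, then zero-pad to 7 bytes: K' = 03 d0 00 00 00 00 00.
K' ⊕ ipad = 35 e6 36 36 36 36 36.  K' ⊕ opad = 5f 8c 5c 5c 5c 5c 5c.
Inner input = (K'⊕ipad) ∥ m = 35 e6 36 36 36 36 36 ∥ db e0.
Inner hash: sum = 53+230+54+54+54+54+54+219+224 = 996 → 03 e4.
Outer input = (K'⊕opad) ∥ inner = 5f 8c 5c 5c 5c 5c 5c ∥ 03 e4.
Outer hash (tag): sum = 95+140+92+92+92+92+92+3+228 = 926 → 03 9e.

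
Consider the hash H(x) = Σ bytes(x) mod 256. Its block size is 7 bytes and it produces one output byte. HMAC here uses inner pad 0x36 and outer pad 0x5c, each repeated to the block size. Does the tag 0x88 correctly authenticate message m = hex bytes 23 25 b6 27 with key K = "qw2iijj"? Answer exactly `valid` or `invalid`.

Key "qw2iijj" = 71 77 32 69 69 6a 6a is exactly B = 7 bytes: K' = 71 77 32 69 69 6a 6a.
K' ⊕ ipad = 47 41 04 5f 5f 5c 5c; K' ⊕ opad = 2d 2b 6e 35 35 36 36.
Inner hash: sum = 71+65+4+95+95+92+92+35+37+182+39 = 807; mod 256 = 39 → 27.
Outer hash (recomputed tag): sum = 45+43+110+53+53+54+54+39 = 451; mod 256 = 195 → c3.
Recomputed tag = c3; claimed = 88 → mismatch.

invalid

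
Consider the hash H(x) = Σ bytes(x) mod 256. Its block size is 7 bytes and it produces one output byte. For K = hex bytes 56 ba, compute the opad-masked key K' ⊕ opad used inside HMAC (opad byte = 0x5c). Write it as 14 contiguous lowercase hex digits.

Key hex bytes 56 ba is 2 bytes ≤ B = 7; zero-pad to 7 bytes: K' = 56 ba 00 00 00 00 00.
XOR each byte with 0x5c: 56⊕5c=0a, ba⊕5c=e6, 00⊕5c=5c, 00⊕5c=5c, 00⊕5c=5c, 00⊕5c=5c, 00⊕5c=5c.

0ae65c5c5c5c5c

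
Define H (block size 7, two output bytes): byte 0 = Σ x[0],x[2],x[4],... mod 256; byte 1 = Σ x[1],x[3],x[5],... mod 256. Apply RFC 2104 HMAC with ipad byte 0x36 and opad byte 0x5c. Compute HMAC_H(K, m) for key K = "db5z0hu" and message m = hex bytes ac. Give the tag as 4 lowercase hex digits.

Key "db5z0hu" = 64 62 35 7a 30 68 75 is exactly B = 7 bytes: K' = 64 62 35 7a 30 68 75.
K' ⊕ ipad = 52 54 03 4c 06 5e 43.  K' ⊕ opad = 38 3e 69 26 6c 34 29.
Inner input = (K'⊕ipad) ∥ m = 52 54 03 4c 06 5e 43 ∥ ac.
Inner hash: even-index sum = 158 mod 256 = 158; odd-index sum = 426 mod 256 = 170 → 9e aa.
Outer input = (K'⊕opad) ∥ inner = 38 3e 69 26 6c 34 29 ∥ 9e aa.
Outer hash (tag): even-index sum = 480 mod 256 = 224; odd-index sum = 310 mod 256 = 54 → e0 36.

e036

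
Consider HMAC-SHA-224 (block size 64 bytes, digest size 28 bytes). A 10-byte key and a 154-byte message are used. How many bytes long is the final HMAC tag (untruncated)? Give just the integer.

28

The tag is one SHA-224 digest: 28 bytes.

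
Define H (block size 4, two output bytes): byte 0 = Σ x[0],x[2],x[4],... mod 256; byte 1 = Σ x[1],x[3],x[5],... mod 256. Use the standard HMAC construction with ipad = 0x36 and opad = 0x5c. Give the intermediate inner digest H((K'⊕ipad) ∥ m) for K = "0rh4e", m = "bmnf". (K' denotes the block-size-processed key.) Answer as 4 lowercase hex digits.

Key "0rh4e" = 30 72 68 34 65 is 5 bytes > B = 4, so hash it first: H(key) = fd a6, then zero-pad to 4 bytes: K' = fd a6 00 00.
K' ⊕ ipad = cb 90 36 36.
Inner input = cb 90 36 36 ∥ 62 6d 6e 66.
Inner hash: even-index sum = 465 mod 256 = 209; odd-index sum = 409 mod 256 = 153 → d1 99.

d199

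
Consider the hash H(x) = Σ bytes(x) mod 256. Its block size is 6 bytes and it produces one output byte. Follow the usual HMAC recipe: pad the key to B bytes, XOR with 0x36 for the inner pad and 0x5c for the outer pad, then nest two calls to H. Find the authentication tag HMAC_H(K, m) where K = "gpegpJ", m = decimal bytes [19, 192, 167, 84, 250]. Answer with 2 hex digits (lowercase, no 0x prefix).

Key "gpegpJ" = 67 70 65 67 70 4a is exactly B = 6 bytes: K' = 67 70 65 67 70 4a.
K' ⊕ ipad = 51 46 53 51 46 7c.  K' ⊕ opad = 3b 2c 39 3b 2c 16.
Inner input = (K'⊕ipad) ∥ m = 51 46 53 51 46 7c ∥ 13 c0 a7 54 fa.
Inner hash: sum = 81+70+83+81+70+124+19+192+167+84+250 = 1221; mod 256 = 197 → c5.
Outer input = (K'⊕opad) ∥ inner = 3b 2c 39 3b 2c 16 ∥ c5.
Outer hash (tag): sum = 59+44+57+59+44+22+197 = 482; mod 256 = 226 → e2.

e2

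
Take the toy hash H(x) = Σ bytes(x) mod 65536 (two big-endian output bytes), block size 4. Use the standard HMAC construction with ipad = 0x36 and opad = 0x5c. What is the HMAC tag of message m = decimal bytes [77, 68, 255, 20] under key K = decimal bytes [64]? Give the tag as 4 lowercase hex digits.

Key decimal bytes [64] = 40 is 1 byte ≤ B = 4; zero-pad to 4 bytes: K' = 40 00 00 00.
K' ⊕ ipad = 76 36 36 36.  K' ⊕ opad = 1c 5c 5c 5c.
Inner input = (K'⊕ipad) ∥ m = 76 36 36 36 ∥ 4d 44 ff 14.
Inner hash: sum = 118+54+54+54+77+68+255+20 = 700 → 02 bc.
Outer input = (K'⊕opad) ∥ inner = 1c 5c 5c 5c ∥ 02 bc.
Outer hash (tag): sum = 28+92+92+92+2+188 = 494 → 01 ee.

01ee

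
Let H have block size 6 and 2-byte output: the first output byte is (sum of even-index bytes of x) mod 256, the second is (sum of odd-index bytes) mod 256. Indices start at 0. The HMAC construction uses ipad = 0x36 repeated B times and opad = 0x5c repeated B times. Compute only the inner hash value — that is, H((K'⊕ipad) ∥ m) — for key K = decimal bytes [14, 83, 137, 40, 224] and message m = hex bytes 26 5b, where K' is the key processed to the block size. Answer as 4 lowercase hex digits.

Key decimal bytes [14, 83, 137, 40, 224] = 0e 53 89 28 e0 is 5 bytes ≤ B = 6; zero-pad to 6 bytes: K' = 0e 53 89 28 e0 00.
K' ⊕ ipad = 38 65 bf 1e d6 36.
Inner input = 38 65 bf 1e d6 36 ∥ 26 5b.
Inner hash: even-index sum = 499 mod 256 = 243; odd-index sum = 276 mod 256 = 20 → f3 14.

f314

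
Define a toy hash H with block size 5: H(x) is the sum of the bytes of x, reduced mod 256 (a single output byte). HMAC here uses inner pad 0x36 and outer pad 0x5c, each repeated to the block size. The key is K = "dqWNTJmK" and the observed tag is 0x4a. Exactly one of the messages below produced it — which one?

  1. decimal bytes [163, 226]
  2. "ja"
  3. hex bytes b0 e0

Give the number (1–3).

3

Key "dqWNTJmK" = 64 71 57 4e 54 4a 6d 4b is 8 bytes > B = 5, so hash it first: H(key) = d0, then zero-pad to 5 bytes: K' = d0 00 00 00 00.
K' ⊕ ipad = e6 36 36 36 36; K' ⊕ opad = 8c 5c 5c 5c 5c.
m1: inner = H(e6 36 36 36 36 a3 e2) = 43; tag = H(8c 5c 5c 5c 5c 43) = 3f
m2: inner = H(e6 36 36 36 36 6a 61) = 89; tag = H(8c 5c 5c 5c 5c 89) = 85
m3: inner = H(e6 36 36 36 36 b0 e0) = 4e; tag = H(8c 5c 5c 5c 5c 4e) = 4a ← matches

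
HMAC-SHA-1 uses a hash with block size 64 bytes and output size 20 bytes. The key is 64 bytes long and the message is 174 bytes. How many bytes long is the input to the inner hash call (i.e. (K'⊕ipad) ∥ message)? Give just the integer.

238

Key is 64 ≤ 64 bytes, zero-padded: |K'| = 64.
Inner input = (K'⊕ipad) ∥ m → 64 + 174 = 238 bytes.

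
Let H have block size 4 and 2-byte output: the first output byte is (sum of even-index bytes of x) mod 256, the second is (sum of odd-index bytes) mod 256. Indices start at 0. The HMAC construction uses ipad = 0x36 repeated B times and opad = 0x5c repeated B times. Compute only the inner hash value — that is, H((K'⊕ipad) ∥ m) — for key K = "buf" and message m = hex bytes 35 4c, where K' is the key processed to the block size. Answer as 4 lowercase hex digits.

Key "buf" = 62 75 66 is 3 bytes ≤ B = 4; zero-pad to 4 bytes: K' = 62 75 66 00.
K' ⊕ ipad = 54 43 50 36.
Inner input = 54 43 50 36 ∥ 35 4c.
Inner hash: even-index sum = 217 mod 256 = 217; odd-index sum = 197 mod 256 = 197 → d9 c5.

d9c5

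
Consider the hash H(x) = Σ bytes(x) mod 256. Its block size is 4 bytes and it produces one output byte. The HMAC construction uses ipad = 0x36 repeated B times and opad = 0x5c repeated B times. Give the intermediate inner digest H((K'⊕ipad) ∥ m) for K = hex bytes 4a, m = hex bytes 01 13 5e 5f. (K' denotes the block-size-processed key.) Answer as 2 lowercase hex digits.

Key hex bytes 4a is 1 byte ≤ B = 4; zero-pad to 4 bytes: K' = 4a 00 00 00.
K' ⊕ ipad = 7c 36 36 36.
Inner input = 7c 36 36 36 ∥ 01 13 5e 5f.
Inner hash: sum = 124+54+54+54+1+19+94+95 = 495; mod 256 = 239 → ef.

ef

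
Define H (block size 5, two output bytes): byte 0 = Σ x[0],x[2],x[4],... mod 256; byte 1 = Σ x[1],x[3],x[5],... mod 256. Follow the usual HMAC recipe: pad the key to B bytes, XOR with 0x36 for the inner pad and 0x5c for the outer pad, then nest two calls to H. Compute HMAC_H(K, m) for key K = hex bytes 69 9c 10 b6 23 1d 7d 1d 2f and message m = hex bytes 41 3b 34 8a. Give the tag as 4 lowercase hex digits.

Key hex bytes 69 9c 10 b6 23 1d 7d 1d 2f is 9 bytes > B = 5, so hash it first: H(key) = 48 8c, then zero-pad to 5 bytes: K' = 48 8c 00 00 00.
K' ⊕ ipad = 7e ba 36 36 36.  K' ⊕ opad = 14 d0 5c 5c 5c.
Inner input = (K'⊕ipad) ∥ m = 7e ba 36 36 36 ∥ 41 3b 34 8a.
Inner hash: even-index sum = 431 mod 256 = 175; odd-index sum = 357 mod 256 = 101 → af 65.
Outer input = (K'⊕opad) ∥ inner = 14 d0 5c 5c 5c ∥ af 65.
Outer hash (tag): even-index sum = 305 mod 256 = 49; odd-index sum = 475 mod 256 = 219 → 31 db.

31db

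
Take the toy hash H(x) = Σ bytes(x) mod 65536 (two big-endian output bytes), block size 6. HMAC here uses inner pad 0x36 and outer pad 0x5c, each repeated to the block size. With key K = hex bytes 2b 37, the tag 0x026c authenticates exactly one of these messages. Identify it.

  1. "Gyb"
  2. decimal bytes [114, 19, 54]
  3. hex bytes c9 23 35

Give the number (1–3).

1

Key hex bytes 2b 37 is 2 bytes ≤ B = 6; zero-pad to 6 bytes: K' = 2b 37 00 00 00 00.
K' ⊕ ipad = 1d 01 36 36 36 36; K' ⊕ opad = 77 6b 5c 5c 5c 5c.
m1: inner = H(1d 01 36 36 36 36 47 79 62) = 02 18; tag = H(77 6b 5c 5c 5c 5c 02 18) = 026c ← matches
m2: inner = H(1d 01 36 36 36 36 72 13 36) = 01 b1; tag = H(77 6b 5c 5c 5c 5c 01 b1) = 0304
m3: inner = H(1d 01 36 36 36 36 c9 23 35) = 02 17; tag = H(77 6b 5c 5c 5c 5c 02 17) = 026b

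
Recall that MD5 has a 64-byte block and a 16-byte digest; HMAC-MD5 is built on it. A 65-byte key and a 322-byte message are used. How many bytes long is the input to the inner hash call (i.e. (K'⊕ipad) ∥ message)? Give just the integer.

386

Key is 65 > 64 bytes, so it is hashed to 16 bytes then zero-padded to 64: |K'| = 64.
Inner input = (K'⊕ipad) ∥ m → 64 + 322 = 386 bytes.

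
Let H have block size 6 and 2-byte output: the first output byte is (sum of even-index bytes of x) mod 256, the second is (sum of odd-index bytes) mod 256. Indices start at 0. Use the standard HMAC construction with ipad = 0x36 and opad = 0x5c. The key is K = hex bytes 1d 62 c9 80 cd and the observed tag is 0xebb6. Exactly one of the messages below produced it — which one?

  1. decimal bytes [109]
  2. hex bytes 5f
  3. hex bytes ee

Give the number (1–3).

Key hex bytes 1d 62 c9 80 cd is 5 bytes ≤ B = 6; zero-pad to 6 bytes: K' = 1d 62 c9 80 cd 00.
K' ⊕ ipad = 2b 54 ff b6 fb 36; K' ⊕ opad = 41 3e 95 dc 91 5c.
m1: inner = H(2b 54 ff b6 fb 36 6d) = 92 40; tag = H(41 3e 95 dc 91 5c 92 40) = f9b6
m2: inner = H(2b 54 ff b6 fb 36 5f) = 84 40; tag = H(41 3e 95 dc 91 5c 84 40) = ebb6 ← matches
m3: inner = H(2b 54 ff b6 fb 36 ee) = 13 40; tag = H(41 3e 95 dc 91 5c 13 40) = 7ab6

2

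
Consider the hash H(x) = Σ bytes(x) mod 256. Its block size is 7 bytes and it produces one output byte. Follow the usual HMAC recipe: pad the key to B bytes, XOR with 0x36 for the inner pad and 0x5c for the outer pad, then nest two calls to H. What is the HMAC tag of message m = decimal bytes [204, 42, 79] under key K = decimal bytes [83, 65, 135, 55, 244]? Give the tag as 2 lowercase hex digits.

Key decimal bytes [83, 65, 135, 55, 244] = 53 41 87 37 f4 is 5 bytes ≤ B = 7; zero-pad to 7 bytes: K' = 53 41 87 37 f4 00 00.
K' ⊕ ipad = 65 77 b1 01 c2 36 36.  K' ⊕ opad = 0f 1d db 6b a8 5c 5c.
Inner input = (K'⊕ipad) ∥ m = 65 77 b1 01 c2 36 36 ∥ cc 2a 4f.
Inner hash: sum = 101+119+177+1+194+54+54+204+42+79 = 1025; mod 256 = 1 → 01.
Outer input = (K'⊕opad) ∥ inner = 0f 1d db 6b a8 5c 5c ∥ 01.
Outer hash (tag): sum = 15+29+219+107+168+92+92+1 = 723; mod 256 = 211 → d3.

d3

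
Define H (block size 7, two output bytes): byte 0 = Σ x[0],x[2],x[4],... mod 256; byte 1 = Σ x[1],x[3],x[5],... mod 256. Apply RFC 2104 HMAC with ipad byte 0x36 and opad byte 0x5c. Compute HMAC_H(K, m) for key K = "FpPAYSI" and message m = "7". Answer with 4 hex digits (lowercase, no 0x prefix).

Key "FpPAYSI" = 46 70 50 41 59 53 49 is exactly B = 7 bytes: K' = 46 70 50 41 59 53 49.
K' ⊕ ipad = 70 46 66 77 6f 65 7f.  K' ⊕ opad = 1a 2c 0c 1d 05 0f 15.
Inner input = (K'⊕ipad) ∥ m = 70 46 66 77 6f 65 7f ∥ 37.
Inner hash: even-index sum = 452 mod 256 = 196; odd-index sum = 345 mod 256 = 89 → c4 59.
Outer input = (K'⊕opad) ∥ inner = 1a 2c 0c 1d 05 0f 15 ∥ c4 59.
Outer hash (tag): even-index sum = 153 mod 256 = 153; odd-index sum = 284 mod 256 = 28 → 99 1c.

991c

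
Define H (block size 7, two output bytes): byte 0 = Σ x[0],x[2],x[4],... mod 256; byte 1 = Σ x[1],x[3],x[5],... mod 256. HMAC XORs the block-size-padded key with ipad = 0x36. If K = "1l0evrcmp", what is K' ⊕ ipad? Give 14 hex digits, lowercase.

9c863636363636

Key "1l0evrcmp" = 31 6c 30 65 76 72 63 6d 70 is 9 bytes > B = 7, so hash it first: H(key) = aa b0, then zero-pad to 7 bytes: K' = aa b0 00 00 00 00 00.
XOR each byte with 0x36: aa⊕36=9c, b0⊕36=86, 00⊕36=36, 00⊕36=36, 00⊕36=36, 00⊕36=36, 00⊕36=36.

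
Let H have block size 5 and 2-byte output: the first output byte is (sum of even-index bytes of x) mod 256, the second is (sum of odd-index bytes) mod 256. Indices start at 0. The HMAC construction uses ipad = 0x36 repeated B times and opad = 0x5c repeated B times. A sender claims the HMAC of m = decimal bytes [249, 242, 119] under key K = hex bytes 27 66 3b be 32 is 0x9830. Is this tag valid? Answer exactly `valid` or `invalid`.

Key hex bytes 27 66 3b be 32 is exactly B = 5 bytes: K' = 27 66 3b be 32.
K' ⊕ ipad = 11 50 0d 88 04; K' ⊕ opad = 7b 3a 67 e2 6e.
Inner hash: even-index sum = 276 mod 256 = 20; odd-index sum = 584 mod 256 = 72 → 14 48.
Outer hash (recomputed tag): even-index sum = 408 mod 256 = 152; odd-index sum = 304 mod 256 = 48 → 98 30.
Recomputed tag = 9830; claimed = 9830 → match.

valid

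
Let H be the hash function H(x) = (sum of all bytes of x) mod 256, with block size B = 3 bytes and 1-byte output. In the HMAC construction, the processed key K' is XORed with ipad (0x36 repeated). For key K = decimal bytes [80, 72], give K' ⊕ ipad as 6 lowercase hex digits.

667e36

Key decimal bytes [80, 72] = 50 48 is 2 bytes ≤ B = 3; zero-pad to 3 bytes: K' = 50 48 00.
XOR each byte with 0x36: 50⊕36=66, 48⊕36=7e, 00⊕36=36.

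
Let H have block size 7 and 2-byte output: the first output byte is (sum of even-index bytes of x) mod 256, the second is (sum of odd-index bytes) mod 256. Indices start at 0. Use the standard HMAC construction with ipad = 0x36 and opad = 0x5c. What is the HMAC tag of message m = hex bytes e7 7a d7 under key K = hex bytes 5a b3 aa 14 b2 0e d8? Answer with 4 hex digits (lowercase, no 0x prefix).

0b7d

Key hex bytes 5a b3 aa 14 b2 0e d8 is exactly B = 7 bytes: K' = 5a b3 aa 14 b2 0e d8.
K' ⊕ ipad = 6c 85 9c 22 84 38 ee.  K' ⊕ opad = 06 ef f6 48 ee 52 84.
Inner input = (K'⊕ipad) ∥ m = 6c 85 9c 22 84 38 ee ∥ e7 7a d7.
Inner hash: even-index sum = 756 mod 256 = 244; odd-index sum = 669 mod 256 = 157 → f4 9d.
Outer input = (K'⊕opad) ∥ inner = 06 ef f6 48 ee 52 84 ∥ f4 9d.
Outer hash (tag): even-index sum = 779 mod 256 = 11; odd-index sum = 637 mod 256 = 125 → 0b 7d.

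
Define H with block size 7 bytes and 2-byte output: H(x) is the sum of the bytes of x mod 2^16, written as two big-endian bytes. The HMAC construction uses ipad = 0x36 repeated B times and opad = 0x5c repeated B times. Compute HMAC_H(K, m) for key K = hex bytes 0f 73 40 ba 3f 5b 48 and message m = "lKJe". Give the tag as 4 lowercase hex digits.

Key hex bytes 0f 73 40 ba 3f 5b 48 is exactly B = 7 bytes: K' = 0f 73 40 ba 3f 5b 48.
K' ⊕ ipad = 39 45 76 8c 09 6d 7e.  K' ⊕ opad = 53 2f 1c e6 63 07 14.
Inner input = (K'⊕ipad) ∥ m = 39 45 76 8c 09 6d 7e ∥ 6c 4b 4a 65.
Inner hash: sum = 57+69+118+140+9+109+126+108+75+74+101 = 986 → 03 da.
Outer input = (K'⊕opad) ∥ inner = 53 2f 1c e6 63 07 14 ∥ 03 da.
Outer hash (tag): sum = 83+47+28+230+99+7+20+3+218 = 735 → 02 df.

02df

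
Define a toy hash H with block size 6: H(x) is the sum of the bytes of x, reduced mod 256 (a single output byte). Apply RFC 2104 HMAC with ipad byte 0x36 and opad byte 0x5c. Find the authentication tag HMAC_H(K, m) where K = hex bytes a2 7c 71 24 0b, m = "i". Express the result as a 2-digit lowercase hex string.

Key hex bytes a2 7c 71 24 0b is 5 bytes ≤ B = 6; zero-pad to 6 bytes: K' = a2 7c 71 24 0b 00.
K' ⊕ ipad = 94 4a 47 12 3d 36.  K' ⊕ opad = fe 20 2d 78 57 5c.
Inner input = (K'⊕ipad) ∥ m = 94 4a 47 12 3d 36 ∥ 69.
Inner hash: sum = 148+74+71+18+61+54+105 = 531; mod 256 = 19 → 13.
Outer input = (K'⊕opad) ∥ inner = fe 20 2d 78 57 5c ∥ 13.
Outer hash (tag): sum = 254+32+45+120+87+92+19 = 649; mod 256 = 137 → 89.

89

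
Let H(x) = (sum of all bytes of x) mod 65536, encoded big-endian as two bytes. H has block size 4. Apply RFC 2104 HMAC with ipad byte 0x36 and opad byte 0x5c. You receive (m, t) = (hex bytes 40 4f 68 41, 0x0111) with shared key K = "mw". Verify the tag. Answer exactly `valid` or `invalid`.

Key "mw" = 6d 77 is 2 bytes ≤ B = 4; zero-pad to 4 bytes: K' = 6d 77 00 00.
K' ⊕ ipad = 5b 41 36 36; K' ⊕ opad = 31 2b 5c 5c.
Inner hash: sum = 91+65+54+54+64+79+104+65 = 576 → 02 40.
Outer hash (recomputed tag): sum = 49+43+92+92+2+64 = 342 → 01 56.
Recomputed tag = 0156; claimed = 0111 → mismatch.

invalid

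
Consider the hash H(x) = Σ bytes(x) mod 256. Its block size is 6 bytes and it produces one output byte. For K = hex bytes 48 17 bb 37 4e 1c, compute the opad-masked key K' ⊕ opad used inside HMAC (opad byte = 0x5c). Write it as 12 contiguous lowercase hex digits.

144be76b1240

Key hex bytes 48 17 bb 37 4e 1c is exactly B = 6 bytes: K' = 48 17 bb 37 4e 1c.
XOR each byte with 0x5c: 48⊕5c=14, 17⊕5c=4b, bb⊕5c=e7, 37⊕5c=6b, 4e⊕5c=12, 1c⊕5c=40.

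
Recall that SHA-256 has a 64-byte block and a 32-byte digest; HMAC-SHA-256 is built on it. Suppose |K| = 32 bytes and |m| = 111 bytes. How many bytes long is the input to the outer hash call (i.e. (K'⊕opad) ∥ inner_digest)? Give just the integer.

Key is 32 ≤ 64 bytes, zero-padded: |K'| = 64.
Outer input = (K'⊕opad) ∥ H(inner) → 64 + 32 = 96 bytes.

96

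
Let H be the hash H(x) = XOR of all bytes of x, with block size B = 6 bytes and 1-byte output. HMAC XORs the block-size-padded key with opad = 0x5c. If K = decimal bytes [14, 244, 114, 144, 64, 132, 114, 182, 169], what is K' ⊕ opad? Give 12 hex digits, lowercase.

Key decimal bytes [14, 244, 114, 144, 64, 132, 114, 182, 169] = 0e f4 72 90 40 84 72 b6 a9 is 9 bytes > B = 6, so hash it first: H(key) = b1, then zero-pad to 6 bytes: K' = b1 00 00 00 00 00.
XOR each byte with 0x5c: b1⊕5c=ed, 00⊕5c=5c, 00⊕5c=5c, 00⊕5c=5c, 00⊕5c=5c, 00⊕5c=5c.

ed5c5c5c5c5c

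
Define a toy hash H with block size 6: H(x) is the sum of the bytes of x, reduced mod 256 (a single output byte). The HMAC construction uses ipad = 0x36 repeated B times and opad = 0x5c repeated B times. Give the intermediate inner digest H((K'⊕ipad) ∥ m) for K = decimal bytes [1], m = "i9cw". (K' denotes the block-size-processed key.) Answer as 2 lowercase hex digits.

Key decimal bytes [1] = 01 is 1 byte ≤ B = 6; zero-pad to 6 bytes: K' = 01 00 00 00 00 00.
K' ⊕ ipad = 37 36 36 36 36 36.
Inner input = 37 36 36 36 36 36 ∥ 69 39 63 77.
Inner hash: sum = 55+54+54+54+54+54+105+57+99+119 = 705; mod 256 = 193 → c1.

c1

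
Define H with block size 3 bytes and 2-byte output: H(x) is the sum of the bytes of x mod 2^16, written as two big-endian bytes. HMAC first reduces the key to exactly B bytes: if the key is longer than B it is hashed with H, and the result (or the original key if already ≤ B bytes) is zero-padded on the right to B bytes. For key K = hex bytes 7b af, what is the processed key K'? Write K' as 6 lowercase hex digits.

7baf00

Key hex bytes 7b af is 2 bytes ≤ B = 3; zero-pad to 3 bytes: K' = 7b af 00.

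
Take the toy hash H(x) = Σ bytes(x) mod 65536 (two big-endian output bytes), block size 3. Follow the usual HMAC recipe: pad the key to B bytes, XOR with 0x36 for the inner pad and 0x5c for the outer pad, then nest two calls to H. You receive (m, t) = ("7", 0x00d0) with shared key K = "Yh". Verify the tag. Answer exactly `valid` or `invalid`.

Key "Yh" = 59 68 is 2 bytes ≤ B = 3; zero-pad to 3 bytes: K' = 59 68 00.
K' ⊕ ipad = 6f 5e 36; K' ⊕ opad = 05 34 5c.
Inner hash: sum = 111+94+54+55 = 314 → 01 3a.
Outer hash (recomputed tag): sum = 5+52+92+1+58 = 208 → 00 d0.
Recomputed tag = 00d0; claimed = 00d0 → match.

valid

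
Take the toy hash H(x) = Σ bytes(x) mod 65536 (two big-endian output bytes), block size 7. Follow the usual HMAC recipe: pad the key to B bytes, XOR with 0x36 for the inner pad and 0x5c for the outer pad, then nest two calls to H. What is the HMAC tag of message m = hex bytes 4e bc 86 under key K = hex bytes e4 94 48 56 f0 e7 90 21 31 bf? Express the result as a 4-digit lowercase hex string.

0383

Key hex bytes e4 94 48 56 f0 e7 90 21 31 bf is 10 bytes > B = 7, so hash it first: H(key) = 05 8e, then zero-pad to 7 bytes: K' = 05 8e 00 00 00 00 00.
K' ⊕ ipad = 33 b8 36 36 36 36 36.  K' ⊕ opad = 59 d2 5c 5c 5c 5c 5c.
Inner input = (K'⊕ipad) ∥ m = 33 b8 36 36 36 36 36 ∥ 4e bc 86.
Inner hash: sum = 51+184+54+54+54+54+54+78+188+134 = 905 → 03 89.
Outer input = (K'⊕opad) ∥ inner = 59 d2 5c 5c 5c 5c 5c ∥ 03 89.
Outer hash (tag): sum = 89+210+92+92+92+92+92+3+137 = 899 → 03 83.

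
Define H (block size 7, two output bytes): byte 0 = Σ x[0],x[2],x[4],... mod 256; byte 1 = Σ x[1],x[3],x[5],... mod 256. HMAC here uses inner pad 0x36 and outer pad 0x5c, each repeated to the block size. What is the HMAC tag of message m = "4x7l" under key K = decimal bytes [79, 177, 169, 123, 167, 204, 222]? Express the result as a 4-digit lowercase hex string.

be19

Key decimal bytes [79, 177, 169, 123, 167, 204, 222] = 4f b1 a9 7b a7 cc de is exactly B = 7 bytes: K' = 4f b1 a9 7b a7 cc de.
K' ⊕ ipad = 79 87 9f 4d 91 fa e8.  K' ⊕ opad = 13 ed f5 27 fb 90 82.
Inner input = (K'⊕ipad) ∥ m = 79 87 9f 4d 91 fa e8 ∥ 34 78 37 6c.
Inner hash: even-index sum = 885 mod 256 = 117; odd-index sum = 569 mod 256 = 57 → 75 39.
Outer input = (K'⊕opad) ∥ inner = 13 ed f5 27 fb 90 82 ∥ 75 39.
Outer hash (tag): even-index sum = 702 mod 256 = 190; odd-index sum = 537 mod 256 = 25 → be 19.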